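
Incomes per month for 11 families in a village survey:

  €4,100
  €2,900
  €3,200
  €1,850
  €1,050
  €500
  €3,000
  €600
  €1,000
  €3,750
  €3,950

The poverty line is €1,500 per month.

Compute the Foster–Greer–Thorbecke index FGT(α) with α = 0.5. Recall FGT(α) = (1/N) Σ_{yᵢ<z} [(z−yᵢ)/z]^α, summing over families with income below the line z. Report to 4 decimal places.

0.2469

Poor units: €500, €600, €1,000, €1,050 (q = 4 of N = 11).
Shortfall ratios: (1500−500)/1500 = 0.6667; (1500−600)/1500 = 0.6000; (1500−1000)/1500 = 0.3333; (1500−1050)/1500 = 0.3000.
Raised to α = 0.5: 0.81650; 0.77460; 0.57735; 0.54772.
Sum = 2.716166; FGT(0.5) = 2.716166 / 11 = 0.2469.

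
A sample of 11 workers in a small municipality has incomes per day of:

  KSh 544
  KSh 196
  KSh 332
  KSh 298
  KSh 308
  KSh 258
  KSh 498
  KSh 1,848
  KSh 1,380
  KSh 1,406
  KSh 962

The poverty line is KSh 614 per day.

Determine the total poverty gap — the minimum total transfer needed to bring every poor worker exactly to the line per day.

KSh 1,864

Below the line: KSh 196, KSh 258, KSh 298, KSh 308, KSh 332, KSh 498, KSh 544 (q = 7 of N = 11).
Individual gaps: 614−196 = 418; 614−258 = 356; 614−298 = 316; 614−308 = 306; 614−332 = 282; 614−498 = 116; 614−544 = 70.
Aggregate gap = KSh 1,864.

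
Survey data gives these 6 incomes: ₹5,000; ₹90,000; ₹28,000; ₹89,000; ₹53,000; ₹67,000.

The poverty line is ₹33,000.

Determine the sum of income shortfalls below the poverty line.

₹33,000

Below the line: ₹5,000, ₹28,000 (q = 2 of N = 6).
Individual gaps: 33000−5000 = 28000; 33000−28000 = 5000.
Aggregate gap = ₹33,000.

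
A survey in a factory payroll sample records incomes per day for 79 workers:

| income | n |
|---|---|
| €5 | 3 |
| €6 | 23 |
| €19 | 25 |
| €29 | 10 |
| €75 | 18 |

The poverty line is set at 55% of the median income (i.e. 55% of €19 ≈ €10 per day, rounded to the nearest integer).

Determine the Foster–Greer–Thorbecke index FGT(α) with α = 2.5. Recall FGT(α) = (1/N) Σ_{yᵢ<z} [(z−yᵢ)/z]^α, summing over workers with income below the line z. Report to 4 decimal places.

Below z: 3×€5, 23×€6 (q = 26 of N = 79).
Shortfall ratios: (10−5)/10 = 0.5000 (×3); (10−6)/10 = 0.4000 (×23).
Raised to α = 2.5: 0.17678 (×3); 0.10119 (×23).
Sum = 2.857766; FGT(2.5) = 2.857766 / 79 = 0.0362.

0.0362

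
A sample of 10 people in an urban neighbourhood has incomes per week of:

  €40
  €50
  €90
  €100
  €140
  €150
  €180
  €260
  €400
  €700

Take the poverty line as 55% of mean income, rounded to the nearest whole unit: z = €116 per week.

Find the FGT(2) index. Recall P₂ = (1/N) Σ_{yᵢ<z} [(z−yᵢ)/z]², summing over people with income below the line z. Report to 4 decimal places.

0.0822

Incomes under z: €40, €50, €90, €100 (q = 4 of N = 10).
Relative gaps: (116−40)/116 = 0.6552; (116−50)/116 = 0.5690; (116−90)/116 = 0.2241; (116−100)/116 = 0.1379.
Squared: 0.4293; 0.3237; 0.0502; 0.0190.
Sum = 0.822235; P₂ = 0.822235 / 10 = 0.0822.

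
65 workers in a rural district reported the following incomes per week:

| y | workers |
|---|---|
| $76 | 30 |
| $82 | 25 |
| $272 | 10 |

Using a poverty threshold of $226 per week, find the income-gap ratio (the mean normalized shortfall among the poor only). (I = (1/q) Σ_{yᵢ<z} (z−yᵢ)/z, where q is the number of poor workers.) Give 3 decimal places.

0.652

Below the line: 30×$76, 25×$82 (q = 55 of N = 65).
Shortfall ratios (z−y)/z: 0.6637 (×30), 0.6372 (×25); sum = 35.840708.
I averages over the q = 55 poor units only: 35.840708 / 55 = 0.652.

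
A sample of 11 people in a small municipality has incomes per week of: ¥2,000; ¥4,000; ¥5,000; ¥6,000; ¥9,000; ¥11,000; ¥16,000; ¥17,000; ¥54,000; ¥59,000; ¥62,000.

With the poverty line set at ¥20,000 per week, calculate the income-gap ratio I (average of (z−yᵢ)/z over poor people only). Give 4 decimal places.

0.5625

Below the line: ¥2,000, ¥4,000, ¥5,000, ¥6,000, ¥9,000, ¥11,000, ¥16,000, ¥17,000 (q = 8 of N = 11).
Shortfall ratios (z−y)/z: 0.9000, 0.8000, 0.7500, 0.7000, 0.5500, 0.4500, 0.2000, 0.1500; sum = 4.500000.
The income-gap ratio divides by q (the poor only): 4.500000 / 8 = 0.5625.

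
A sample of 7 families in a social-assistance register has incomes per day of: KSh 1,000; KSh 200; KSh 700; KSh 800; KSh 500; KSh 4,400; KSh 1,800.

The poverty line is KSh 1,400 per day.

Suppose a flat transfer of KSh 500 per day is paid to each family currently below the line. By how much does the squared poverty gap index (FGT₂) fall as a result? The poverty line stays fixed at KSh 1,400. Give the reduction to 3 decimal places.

Before: below the line — KSh 200, KSh 500, KSh 700, KSh 800, KSh 1,000; squared poverty gap index (FGT₂) = 0.23761.
After the KSh 500 transfer: below the line — KSh 700, KSh 1,000, KSh 1,200, KSh 1,300; squared poverty gap index (FGT₂) = 0.05102.
Reduction = 0.23761 − 0.05102 = 0.187.

0.187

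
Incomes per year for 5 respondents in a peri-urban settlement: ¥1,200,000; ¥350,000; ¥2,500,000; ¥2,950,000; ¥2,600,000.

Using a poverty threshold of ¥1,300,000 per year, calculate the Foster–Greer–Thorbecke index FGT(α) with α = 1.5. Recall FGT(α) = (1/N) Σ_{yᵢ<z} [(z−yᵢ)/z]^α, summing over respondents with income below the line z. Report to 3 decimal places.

Poor units: ¥350,000, ¥1,200,000 (q = 2 of N = 5).
Relative gaps: (1300000−350000)/1300000 = 0.7308; (1300000−1200000)/1300000 = 0.0769.
Raised to α = 1.5: 0.62470; 0.02133.
Sum = 0.646033; FGT(1.5) = 0.646033 / 5 = 0.129.

0.129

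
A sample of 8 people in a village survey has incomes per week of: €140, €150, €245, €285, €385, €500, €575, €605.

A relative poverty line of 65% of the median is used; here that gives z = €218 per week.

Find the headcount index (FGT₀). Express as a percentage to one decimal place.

2 of the 8 people have income below €218.
H = 2/8 = 25.0%.

25.0%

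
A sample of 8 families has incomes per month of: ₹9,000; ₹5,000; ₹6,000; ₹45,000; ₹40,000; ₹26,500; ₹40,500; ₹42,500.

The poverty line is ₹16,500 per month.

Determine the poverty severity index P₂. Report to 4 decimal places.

Below z: ₹5,000, ₹6,000, ₹9,000 (q = 3 of N = 8).
Relative gaps: (16500−5000)/16500 = 0.6970; (16500−6000)/16500 = 0.6364; (16500−9000)/16500 = 0.4545.
Squared: 0.4858; 0.4050; 0.2066.
Sum = 1.097337; P₂ = 1.097337 / 8 = 0.1372.

0.1372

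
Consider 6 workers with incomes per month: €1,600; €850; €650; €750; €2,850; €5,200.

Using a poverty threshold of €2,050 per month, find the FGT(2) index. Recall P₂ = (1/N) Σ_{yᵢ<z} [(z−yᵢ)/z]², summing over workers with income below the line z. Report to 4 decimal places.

Below the line: €650, €750, €850, €1,600 (q = 4 of N = 6).
Gap ratios (z−y)/z: (2050−650)/2050 = 0.6829; (2050−750)/2050 = 0.6341; (2050−850)/2050 = 0.5854; (2050−1600)/2050 = 0.2195.
Squared: 0.4664; 0.4021; 0.3427; 0.0482.
Sum = 1.259369; P₂ = 1.259369 / 6 = 0.2099.

0.2099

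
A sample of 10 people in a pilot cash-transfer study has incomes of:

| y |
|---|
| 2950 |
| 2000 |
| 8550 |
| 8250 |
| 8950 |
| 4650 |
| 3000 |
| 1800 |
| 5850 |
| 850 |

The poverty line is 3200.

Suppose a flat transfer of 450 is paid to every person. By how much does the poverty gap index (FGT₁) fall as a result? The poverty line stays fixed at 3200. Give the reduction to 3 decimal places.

0.056

Before: below the line — 850, 1800, 2000, 2950, 3000; poverty gap index (FGT₁) = 0.16875.
After the 450 transfer: below the line — 1300, 2250, 2450; poverty gap index (FGT₁) = 0.11250.
Reduction = 0.16875 − 0.11250 = 0.056.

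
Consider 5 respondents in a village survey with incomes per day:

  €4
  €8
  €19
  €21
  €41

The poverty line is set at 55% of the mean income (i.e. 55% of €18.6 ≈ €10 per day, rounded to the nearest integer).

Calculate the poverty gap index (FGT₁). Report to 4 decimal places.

Below the line: €4, €8 (q = 2 of N = 5).
Shortfall ratios: (10−4)/10 = 0.6000; (10−8)/10 = 0.2000.
Sum of shortfalls = 0.800000; P₁ averages over all N: 0.800000 / 5 = 0.1600.

0.1600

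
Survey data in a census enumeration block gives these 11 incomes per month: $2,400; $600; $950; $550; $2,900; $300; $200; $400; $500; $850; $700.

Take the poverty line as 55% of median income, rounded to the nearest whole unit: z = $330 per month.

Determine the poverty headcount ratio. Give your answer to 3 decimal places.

2 of the 11 people have income below $330.
H = 2/11 = 0.182.

0.182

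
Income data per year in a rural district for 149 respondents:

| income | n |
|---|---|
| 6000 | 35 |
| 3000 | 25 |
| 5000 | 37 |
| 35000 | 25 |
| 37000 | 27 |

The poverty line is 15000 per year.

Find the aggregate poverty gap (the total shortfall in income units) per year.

Incomes under z: 25×3000, 37×5000, 35×6000 (q = 97 of N = 149).
Individual gaps: 25×(15000−3000) = 300000; 37×(15000−5000) = 370000; 35×(15000−6000) = 315000.
Aggregate gap = 985000.

985000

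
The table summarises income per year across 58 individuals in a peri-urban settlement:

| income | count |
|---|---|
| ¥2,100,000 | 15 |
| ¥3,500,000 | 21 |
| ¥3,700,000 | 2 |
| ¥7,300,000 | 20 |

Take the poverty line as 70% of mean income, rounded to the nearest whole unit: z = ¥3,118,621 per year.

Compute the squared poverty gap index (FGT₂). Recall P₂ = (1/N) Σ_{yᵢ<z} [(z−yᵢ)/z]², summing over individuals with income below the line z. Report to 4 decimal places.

Below z: 15×¥2,100,000 (q = 15 of N = 58).
Gap ratios (z−y)/z: (3118621−2100000)/3118621 = 0.3266 (×15).
Squared: 0.1067 (×15).
Sum = 1.600263; P₂ = 1.600263 / 58 = 0.0276.

0.0276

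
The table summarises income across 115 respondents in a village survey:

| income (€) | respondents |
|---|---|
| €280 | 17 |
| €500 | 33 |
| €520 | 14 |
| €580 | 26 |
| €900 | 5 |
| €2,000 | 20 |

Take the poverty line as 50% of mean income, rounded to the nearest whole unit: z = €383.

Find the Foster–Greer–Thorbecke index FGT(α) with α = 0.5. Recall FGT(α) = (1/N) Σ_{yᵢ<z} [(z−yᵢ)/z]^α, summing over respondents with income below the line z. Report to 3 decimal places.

0.077

Incomes under z: 17×€280 (q = 17 of N = 115).
Relative gaps: (383−280)/383 = 0.2689 (×17).
Raised to α = 0.5: 0.51858 (×17).
Sum = 8.815930; FGT(0.5) = 8.815930 / 115 = 0.077.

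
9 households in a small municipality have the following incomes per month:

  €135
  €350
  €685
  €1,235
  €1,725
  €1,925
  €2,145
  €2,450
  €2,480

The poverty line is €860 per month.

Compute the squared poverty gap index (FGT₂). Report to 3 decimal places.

0.123

Incomes under z: €135, €350, €685 (q = 3 of N = 9).
Normalized shortfalls: (860−135)/860 = 0.8430; (860−350)/860 = 0.5930; (860−685)/860 = 0.2035.
Squared: 0.7107; 0.3517; 0.0414.
Sum = 1.103772; P₂ = 1.103772 / 9 = 0.123.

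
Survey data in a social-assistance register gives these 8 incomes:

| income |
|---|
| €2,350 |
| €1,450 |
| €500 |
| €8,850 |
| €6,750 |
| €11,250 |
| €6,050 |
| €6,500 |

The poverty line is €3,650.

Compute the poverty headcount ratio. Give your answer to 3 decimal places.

0.375

3 of the 8 households have income below €3,650.
H = 3/8 = 0.375.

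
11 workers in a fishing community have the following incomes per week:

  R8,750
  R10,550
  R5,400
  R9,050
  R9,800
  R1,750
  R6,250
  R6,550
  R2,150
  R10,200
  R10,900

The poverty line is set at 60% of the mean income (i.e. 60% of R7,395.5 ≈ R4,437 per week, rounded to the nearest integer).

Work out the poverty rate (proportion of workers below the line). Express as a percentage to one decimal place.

18.2%

2 of the 11 workers have income below R4,437.
H = 2/11 = 18.2%.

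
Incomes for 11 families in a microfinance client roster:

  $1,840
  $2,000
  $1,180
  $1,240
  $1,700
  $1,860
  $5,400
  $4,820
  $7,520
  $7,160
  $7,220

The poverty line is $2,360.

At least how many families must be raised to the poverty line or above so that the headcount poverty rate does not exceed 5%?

6 of the 11 families are poor, so H = 6/11 = 0.545.
A headcount ratio of at most 5% allows at most ⌊0.05 × 11⌋ = 0 poor families.
So at least 6 − 0 = 6 must be lifted.

6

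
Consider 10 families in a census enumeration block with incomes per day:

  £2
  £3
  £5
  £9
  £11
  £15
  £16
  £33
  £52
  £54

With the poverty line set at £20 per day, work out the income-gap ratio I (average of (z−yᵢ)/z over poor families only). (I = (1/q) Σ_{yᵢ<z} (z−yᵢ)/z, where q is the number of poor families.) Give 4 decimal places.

0.5643

Incomes under z: £2, £3, £5, £9, £11, £15, £16 (q = 7 of N = 10).
Shortfall ratios (z−y)/z: 0.9000, 0.8500, 0.7500, 0.5500, 0.4500, 0.2500, 0.2000; sum = 3.950000.
The income-gap ratio divides by q (the poor only): 3.950000 / 7 = 0.5643.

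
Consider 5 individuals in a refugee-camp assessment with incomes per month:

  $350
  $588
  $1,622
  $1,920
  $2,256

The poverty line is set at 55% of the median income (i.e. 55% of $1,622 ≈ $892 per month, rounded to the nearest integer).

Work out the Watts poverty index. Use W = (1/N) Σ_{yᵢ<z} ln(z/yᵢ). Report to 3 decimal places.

Poor units: $350, $588 (q = 2 of N = 5).
ln(z/y) terms: ln(892/350) = 0.9355; ln(892/588) = 0.4167.
W = 1.352272 / 5 = 0.270.

0.270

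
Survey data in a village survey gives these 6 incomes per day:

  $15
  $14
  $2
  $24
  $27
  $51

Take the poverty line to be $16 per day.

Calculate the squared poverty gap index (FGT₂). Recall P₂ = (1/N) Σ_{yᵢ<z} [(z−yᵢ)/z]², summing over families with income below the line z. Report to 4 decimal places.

0.1309

Below the line: $2, $14, $15 (q = 3 of N = 6).
Gap ratios (z−y)/z: (16−2)/16 = 0.8750; (16−14)/16 = 0.1250; (16−15)/16 = 0.0625.
Squared: 0.7656; 0.0156; 0.0039.
Sum = 0.785156; P₂ = 0.785156 / 6 = 0.1309.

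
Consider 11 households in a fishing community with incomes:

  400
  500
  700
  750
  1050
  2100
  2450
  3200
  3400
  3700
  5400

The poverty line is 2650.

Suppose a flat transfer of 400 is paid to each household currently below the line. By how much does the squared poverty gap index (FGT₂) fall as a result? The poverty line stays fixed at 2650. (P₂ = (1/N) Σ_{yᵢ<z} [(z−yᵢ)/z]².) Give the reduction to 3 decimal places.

Before: below the line — 400, 500, 700, 750, 1050, 2100, 2450; squared poverty gap index (FGT₂) = 0.25891.
After the 400 transfer: below the line — 800, 900, 1100, 1150, 1450, 2500; squared poverty gap index (FGT₂) = 0.16311.
Reduction = 0.25891 − 0.16311 = 0.096.

0.096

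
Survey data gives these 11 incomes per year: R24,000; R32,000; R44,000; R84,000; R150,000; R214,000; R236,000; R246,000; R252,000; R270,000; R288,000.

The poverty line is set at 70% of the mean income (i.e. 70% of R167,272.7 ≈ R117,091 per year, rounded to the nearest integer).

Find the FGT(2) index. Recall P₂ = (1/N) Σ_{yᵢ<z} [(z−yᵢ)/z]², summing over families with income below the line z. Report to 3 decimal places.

Poor units: R24,000, R32,000, R44,000, R84,000 (q = 4 of N = 11).
Normalized shortfalls: (117091−24000)/117091 = 0.7950; (117091−32000)/117091 = 0.7267; (117091−44000)/117091 = 0.6242; (117091−84000)/117091 = 0.2826.
Squared: 0.6321; 0.5281; 0.3897; 0.0799.
Sum = 1.629703; P₂ = 1.629703 / 11 = 0.148.

0.148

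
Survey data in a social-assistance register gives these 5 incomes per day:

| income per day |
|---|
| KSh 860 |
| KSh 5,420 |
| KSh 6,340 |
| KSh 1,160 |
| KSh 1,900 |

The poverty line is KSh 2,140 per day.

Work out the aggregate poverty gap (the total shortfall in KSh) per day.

KSh 2,500

Below the line: KSh 860, KSh 1,160, KSh 1,900 (q = 3 of N = 5).
Individual gaps: 2140−860 = 1280; 2140−1160 = 980; 2140−1900 = 240.
Aggregate gap = KSh 2,500.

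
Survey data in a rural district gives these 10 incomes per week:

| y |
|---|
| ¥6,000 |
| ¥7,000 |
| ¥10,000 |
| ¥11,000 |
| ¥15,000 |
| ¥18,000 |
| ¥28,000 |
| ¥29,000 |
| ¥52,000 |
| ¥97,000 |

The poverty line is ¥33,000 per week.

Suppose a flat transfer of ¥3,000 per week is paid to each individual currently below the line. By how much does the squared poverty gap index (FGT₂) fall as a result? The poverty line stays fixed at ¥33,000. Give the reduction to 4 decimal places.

Before: below the line — ¥6,000, ¥7,000, ¥10,000, ¥11,000, ¥15,000, ¥18,000, ¥28,000, ¥29,000; squared poverty gap index (FGT₂) = 0.276217.
After the ¥3,000 transfer: below the line — ¥9,000, ¥10,000, ¥13,000, ¥14,000, ¥18,000, ¥21,000, ¥31,000, ¥32,000; squared poverty gap index (FGT₂) = 0.205693.
Reduction = 0.276217 − 0.205693 = 0.0705.

0.0705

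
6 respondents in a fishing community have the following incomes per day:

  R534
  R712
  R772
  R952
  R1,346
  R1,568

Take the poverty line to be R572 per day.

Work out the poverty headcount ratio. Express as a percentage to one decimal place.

1 of the 6 respondents have income below R572.
H = 1/6 = 16.7%.

16.7%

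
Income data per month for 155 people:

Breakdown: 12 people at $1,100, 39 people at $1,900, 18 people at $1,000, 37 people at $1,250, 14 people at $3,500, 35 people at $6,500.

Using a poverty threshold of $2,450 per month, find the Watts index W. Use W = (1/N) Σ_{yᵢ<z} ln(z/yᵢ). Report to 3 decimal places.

Below the line: 18×$1,000, 12×$1,100, 37×$1,250, 39×$1,900 (q = 106 of N = 155).
Log shortfalls: ln(2450/1000) = 0.8961 (×18); ln(2450/1100) = 0.8008 (×12); ln(2450/1250) = 0.6729 (×37); ln(2450/1900) = 0.2542 (×39).
W = 60.552995 / 155 = 0.391.

0.391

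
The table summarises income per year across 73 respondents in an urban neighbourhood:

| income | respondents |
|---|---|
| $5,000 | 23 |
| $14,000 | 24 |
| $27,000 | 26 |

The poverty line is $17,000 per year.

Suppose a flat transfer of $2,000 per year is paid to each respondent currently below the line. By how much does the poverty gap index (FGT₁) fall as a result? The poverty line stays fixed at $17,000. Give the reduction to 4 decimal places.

Before: below the line — 23×$5,000, 24×$14,000; poverty gap index (FGT₁) = 0.280419.
After the $2,000 transfer: below the line — 23×$7,000, 24×$16,000; poverty gap index (FGT₁) = 0.204674.
Reduction = 0.280419 − 0.204674 = 0.0757.

0.0757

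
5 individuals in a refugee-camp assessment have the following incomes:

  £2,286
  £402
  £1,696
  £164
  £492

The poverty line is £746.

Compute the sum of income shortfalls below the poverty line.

Poor units: £164, £402, £492 (q = 3 of N = 5).
Individual gaps: 746−164 = 582; 746−402 = 344; 746−492 = 254.
Aggregate gap = £1,180.

£1,180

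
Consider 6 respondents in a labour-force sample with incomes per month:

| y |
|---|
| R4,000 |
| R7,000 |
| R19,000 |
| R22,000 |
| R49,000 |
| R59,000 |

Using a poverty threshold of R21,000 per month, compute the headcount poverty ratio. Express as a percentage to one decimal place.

50.0%

3 of the 6 respondents have income below R21,000.
H = 3/6 = 50.0%.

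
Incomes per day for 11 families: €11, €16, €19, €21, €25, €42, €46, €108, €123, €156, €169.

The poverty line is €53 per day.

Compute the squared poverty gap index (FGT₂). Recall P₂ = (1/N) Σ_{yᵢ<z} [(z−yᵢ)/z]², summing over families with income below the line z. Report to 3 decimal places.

0.203

Poor units: €11, €16, €19, €21, €25, €42, €46 (q = 7 of N = 11).
Normalized shortfalls: (53−11)/53 = 0.7925; (53−16)/53 = 0.6981; (53−19)/53 = 0.6415; (53−21)/53 = 0.6038; (53−25)/53 = 0.5283; (53−42)/53 = 0.2075; (53−46)/53 = 0.1321.
Squared: 0.6280; 0.4874; 0.4115; 0.3645; 0.2791; 0.0431; 0.0174.
Sum = 2.231043; P₂ = 2.231043 / 11 = 0.203.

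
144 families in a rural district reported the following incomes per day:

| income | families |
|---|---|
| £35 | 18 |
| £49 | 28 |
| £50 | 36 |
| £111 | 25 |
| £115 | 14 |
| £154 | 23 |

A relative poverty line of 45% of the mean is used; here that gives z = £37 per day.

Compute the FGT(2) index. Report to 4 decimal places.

Poor units: 18×£35 (q = 18 of N = 144).
Relative gaps: (37−35)/37 = 0.0541 (×18).
Squared: 0.0029 (×18).
Sum = 0.052593; P₂ = 0.052593 / 144 = 0.0004.

0.0004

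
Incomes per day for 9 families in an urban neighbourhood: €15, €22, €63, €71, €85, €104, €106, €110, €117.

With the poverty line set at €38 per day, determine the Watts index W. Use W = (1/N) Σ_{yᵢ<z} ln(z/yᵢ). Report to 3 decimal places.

Poor units: €15, €22 (q = 2 of N = 9).
Log shortfalls: ln(38/15) = 0.9295; ln(38/22) = 0.5465.
W = 1.476080 / 9 = 0.164.

0.164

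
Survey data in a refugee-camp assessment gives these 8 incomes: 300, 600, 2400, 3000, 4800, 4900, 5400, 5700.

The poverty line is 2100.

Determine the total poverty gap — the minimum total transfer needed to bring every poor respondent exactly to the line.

Incomes under z: 300, 600 (q = 2 of N = 8).
Individual gaps: 2100−300 = 1800; 2100−600 = 1500.
Aggregate gap = 3300.

3300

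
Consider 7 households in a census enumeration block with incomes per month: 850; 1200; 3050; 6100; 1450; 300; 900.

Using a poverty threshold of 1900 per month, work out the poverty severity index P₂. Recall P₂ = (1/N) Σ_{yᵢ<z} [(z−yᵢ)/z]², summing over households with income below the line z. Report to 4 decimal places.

0.2119

Below z: 300, 850, 900, 1200, 1450 (q = 5 of N = 7).
Relative gaps: (1900−300)/1900 = 0.8421; (1900−850)/1900 = 0.5526; (1900−900)/1900 = 0.5263; (1900−1200)/1900 = 0.3684; (1900−1450)/1900 = 0.2368.
Squared: 0.7091; 0.3054; 0.2770; 0.1357; 0.0561.
Sum = 1.483380; P₂ = 1.483380 / 7 = 0.2119.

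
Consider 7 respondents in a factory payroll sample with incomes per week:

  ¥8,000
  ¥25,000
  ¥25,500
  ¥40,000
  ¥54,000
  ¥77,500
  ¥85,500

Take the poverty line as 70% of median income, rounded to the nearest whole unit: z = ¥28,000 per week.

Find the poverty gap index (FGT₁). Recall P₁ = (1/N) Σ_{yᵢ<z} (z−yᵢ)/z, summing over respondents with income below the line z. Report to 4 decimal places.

0.1301

Below z: ¥8,000, ¥25,000, ¥25,500 (q = 3 of N = 7).
Gap ratios (z−y)/z: (28000−8000)/28000 = 0.7143; (28000−25000)/28000 = 0.1071; (28000−25500)/28000 = 0.0893.
Sum of shortfalls = 0.910714; P₁ averages over all N: 0.910714 / 7 = 0.1301.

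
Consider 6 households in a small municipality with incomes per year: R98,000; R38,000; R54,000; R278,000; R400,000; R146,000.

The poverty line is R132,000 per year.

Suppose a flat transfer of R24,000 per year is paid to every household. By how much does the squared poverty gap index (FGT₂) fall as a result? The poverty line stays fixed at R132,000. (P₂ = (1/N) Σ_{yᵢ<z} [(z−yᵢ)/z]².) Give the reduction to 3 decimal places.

0.078

Before: below the line — R38,000, R54,000, R98,000; squared poverty gap index (FGT₂) = 0.15377.
After the R24,000 transfer: below the line — R62,000, R78,000, R122,000; squared poverty gap index (FGT₂) = 0.07572.
Reduction = 0.15377 − 0.07572 = 0.078.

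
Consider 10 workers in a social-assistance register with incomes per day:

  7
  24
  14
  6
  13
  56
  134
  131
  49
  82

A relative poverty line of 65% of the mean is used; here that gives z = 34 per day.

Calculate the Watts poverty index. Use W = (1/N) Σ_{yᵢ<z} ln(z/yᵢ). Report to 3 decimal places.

Incomes under z: 6, 7, 13, 14, 24 (q = 5 of N = 10).
Log shortfalls: ln(34/6) = 1.7346; ln(34/7) = 1.5805; ln(34/13) = 0.9614; ln(34/14) = 0.8873; ln(34/24) = 0.3483.
W = 5.512072 / 10 = 0.551.

0.551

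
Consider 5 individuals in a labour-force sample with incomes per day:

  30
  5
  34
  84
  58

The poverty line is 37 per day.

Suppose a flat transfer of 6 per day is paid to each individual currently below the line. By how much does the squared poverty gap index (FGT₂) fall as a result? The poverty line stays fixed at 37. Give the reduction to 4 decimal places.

0.0592

Before: below the line — 5, 30, 34; squared poverty gap index (FGT₂) = 0.158072.
After the 6 transfer: below the line — 11, 36; squared poverty gap index (FGT₂) = 0.098904.
Reduction = 0.158072 − 0.098904 = 0.0592.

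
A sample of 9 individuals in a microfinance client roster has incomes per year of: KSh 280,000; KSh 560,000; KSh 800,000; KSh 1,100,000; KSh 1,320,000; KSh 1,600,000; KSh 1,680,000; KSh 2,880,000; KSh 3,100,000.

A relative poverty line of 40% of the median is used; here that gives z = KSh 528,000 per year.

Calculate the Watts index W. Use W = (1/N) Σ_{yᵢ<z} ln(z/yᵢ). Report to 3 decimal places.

0.070

Poor units: KSh 280,000 (q = 1 of N = 9).
Log gaps: ln(528000/280000) = 0.6343.
W = 0.634307 / 9 = 0.070.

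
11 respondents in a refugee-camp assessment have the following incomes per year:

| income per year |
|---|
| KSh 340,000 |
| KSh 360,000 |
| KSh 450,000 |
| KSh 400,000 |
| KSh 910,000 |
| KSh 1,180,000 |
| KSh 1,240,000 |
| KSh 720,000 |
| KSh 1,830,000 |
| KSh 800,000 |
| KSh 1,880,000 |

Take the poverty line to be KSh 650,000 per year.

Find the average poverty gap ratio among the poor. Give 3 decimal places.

Below the line: KSh 340,000, KSh 360,000, KSh 400,000, KSh 450,000 (q = 4 of N = 11).
Relative gaps: 0.4769, 0.4462, 0.3846, 0.3077; sum = 1.615385.
I averages over the q = 4 poor units only: 1.615385 / 4 = 0.404.

0.404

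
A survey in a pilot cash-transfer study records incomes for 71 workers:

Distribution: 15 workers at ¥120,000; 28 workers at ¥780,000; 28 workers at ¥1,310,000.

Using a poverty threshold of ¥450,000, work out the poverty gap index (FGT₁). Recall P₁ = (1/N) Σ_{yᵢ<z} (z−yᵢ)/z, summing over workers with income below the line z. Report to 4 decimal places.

Incomes under z: 15×¥120,000 (q = 15 of N = 71).
Gap ratios (z−y)/z: (450000−120000)/450000 = 0.7333 (×15).
Σ = 11.000000. Dividing by the full population N = 71 gives P₁ = 0.1549.

0.1549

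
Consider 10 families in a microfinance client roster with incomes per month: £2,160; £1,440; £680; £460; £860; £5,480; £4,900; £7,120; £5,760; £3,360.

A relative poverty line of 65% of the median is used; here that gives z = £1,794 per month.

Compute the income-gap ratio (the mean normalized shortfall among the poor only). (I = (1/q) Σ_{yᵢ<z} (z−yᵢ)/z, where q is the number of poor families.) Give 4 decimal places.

0.5206

Below z: £460, £680, £860, £1,440 (q = 4 of N = 10).
Shortfall ratios (z−y)/z: 0.7436, 0.6210, 0.5206, 0.1973; sum = 2.082497.
I averages over the q = 4 poor units only: 2.082497 / 4 = 0.5206.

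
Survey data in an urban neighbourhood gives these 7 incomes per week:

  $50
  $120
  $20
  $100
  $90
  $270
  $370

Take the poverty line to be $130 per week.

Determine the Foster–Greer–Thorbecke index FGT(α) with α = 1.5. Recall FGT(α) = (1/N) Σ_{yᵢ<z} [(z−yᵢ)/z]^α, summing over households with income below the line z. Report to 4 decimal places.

0.2234

Incomes under z: $20, $50, $90, $100, $120 (q = 5 of N = 7).
Shortfall ratios: (130−20)/130 = 0.8462; (130−50)/130 = 0.6154; (130−90)/130 = 0.3077; (130−100)/130 = 0.2308; (130−120)/130 = 0.0769.
Raised to α = 1.5: 0.77835; 0.48275; 0.17068; 0.11086; 0.02133.
Sum = 1.563965; FGT(1.5) = 1.563965 / 7 = 0.2234.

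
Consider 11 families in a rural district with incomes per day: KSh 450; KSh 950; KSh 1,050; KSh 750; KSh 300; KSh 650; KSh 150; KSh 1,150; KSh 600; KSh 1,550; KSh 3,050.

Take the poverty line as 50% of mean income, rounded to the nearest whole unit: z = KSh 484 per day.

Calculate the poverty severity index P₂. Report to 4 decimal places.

0.0569

Below z: KSh 150, KSh 300, KSh 450 (q = 3 of N = 11).
Relative gaps: (484−150)/484 = 0.6901; (484−300)/484 = 0.3802; (484−450)/484 = 0.0702.
Squared: 0.4762; 0.1445; 0.0049.
Sum = 0.625674; P₂ = 0.625674 / 11 = 0.0569.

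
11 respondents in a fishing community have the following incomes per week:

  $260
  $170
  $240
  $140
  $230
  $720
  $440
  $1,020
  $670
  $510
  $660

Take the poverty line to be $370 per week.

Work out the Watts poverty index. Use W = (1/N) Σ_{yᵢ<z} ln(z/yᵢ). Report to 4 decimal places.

Below z: $140, $170, $230, $240, $260 (q = 5 of N = 11).
Log gaps: ln(370/140) = 0.9719; ln(370/170) = 0.7777; ln(370/230) = 0.4754; ln(370/240) = 0.4329; ln(370/260) = 0.3528.
W = 3.010674 / 11 = 0.2737.

0.2737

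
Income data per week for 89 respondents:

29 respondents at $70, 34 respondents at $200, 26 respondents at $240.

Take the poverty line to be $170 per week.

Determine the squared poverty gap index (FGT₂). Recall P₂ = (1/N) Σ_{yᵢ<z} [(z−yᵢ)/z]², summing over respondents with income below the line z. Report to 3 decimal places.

Below the line: 29×$70 (q = 29 of N = 89).
Normalized shortfalls: (170−70)/170 = 0.5882 (×29).
Squared: 0.3460 (×29).
Sum = 10.034602; P₂ = 10.034602 / 89 = 0.113.

0.113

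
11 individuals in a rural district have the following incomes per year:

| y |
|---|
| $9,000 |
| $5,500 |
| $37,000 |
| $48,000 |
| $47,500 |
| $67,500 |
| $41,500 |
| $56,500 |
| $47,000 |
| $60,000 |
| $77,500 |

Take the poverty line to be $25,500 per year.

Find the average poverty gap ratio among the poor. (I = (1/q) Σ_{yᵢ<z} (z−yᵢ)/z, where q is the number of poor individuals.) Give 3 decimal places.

0.716

Incomes under z: $5,500, $9,000 (q = 2 of N = 11).
Shortfall ratios (z−y)/z: 0.7843, 0.6471; sum = 1.431373.
I averages over the q = 2 poor units only: 1.431373 / 2 = 0.716.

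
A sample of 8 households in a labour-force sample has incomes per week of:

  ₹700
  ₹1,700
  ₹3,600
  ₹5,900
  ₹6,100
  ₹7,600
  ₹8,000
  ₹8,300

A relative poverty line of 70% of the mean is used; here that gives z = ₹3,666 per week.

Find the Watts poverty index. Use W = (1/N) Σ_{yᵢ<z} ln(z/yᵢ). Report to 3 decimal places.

0.305

Below the line: ₹700, ₹1,700, ₹3,600 (q = 3 of N = 8).
Log gaps: ln(3666/700) = 1.6558; ln(3666/1700) = 0.7685; ln(3666/3600) = 0.0182.
W = 2.442416 / 8 = 0.305.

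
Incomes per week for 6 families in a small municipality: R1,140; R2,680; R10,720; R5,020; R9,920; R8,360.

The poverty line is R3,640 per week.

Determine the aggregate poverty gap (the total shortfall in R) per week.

R3,460

Poor units: R1,140, R2,680 (q = 2 of N = 6).
Individual gaps: 3640−1140 = 2500; 3640−2680 = 960.
Aggregate gap = R3,460.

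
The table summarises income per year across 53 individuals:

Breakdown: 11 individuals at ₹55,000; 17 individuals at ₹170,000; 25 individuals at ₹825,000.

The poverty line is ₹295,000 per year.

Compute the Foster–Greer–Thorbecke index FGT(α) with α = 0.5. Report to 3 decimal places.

0.396

Below the line: 11×₹55,000, 17×₹170,000 (q = 28 of N = 53).
Relative gaps: (295000−55000)/295000 = 0.8136 (×11); (295000−170000)/295000 = 0.4237 (×17).
Raised to α = 0.5: 0.90198 (×11); 0.65094 (×17).
Sum = 20.987785; FGT(0.5) = 20.987785 / 53 = 0.396.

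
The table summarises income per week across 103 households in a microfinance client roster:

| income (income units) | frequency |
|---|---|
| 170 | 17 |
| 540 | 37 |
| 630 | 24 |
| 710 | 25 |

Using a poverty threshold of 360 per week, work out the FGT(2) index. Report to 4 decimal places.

Below the line: 17×170 (q = 17 of N = 103).
Shortfall ratios: (360−170)/360 = 0.5278 (×17).
Squared: 0.2785 (×17).
Sum = 4.735340; P₂ = 4.735340 / 103 = 0.0460.

0.0460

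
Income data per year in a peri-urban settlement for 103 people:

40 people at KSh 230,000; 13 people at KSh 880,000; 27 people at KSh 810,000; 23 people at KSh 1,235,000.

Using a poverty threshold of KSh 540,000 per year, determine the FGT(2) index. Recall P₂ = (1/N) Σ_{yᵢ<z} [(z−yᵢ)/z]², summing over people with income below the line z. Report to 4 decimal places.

0.1280

Incomes under z: 40×KSh 230,000 (q = 40 of N = 103).
Relative gaps: (540000−230000)/540000 = 0.5741 (×40).
Squared: 0.3296 (×40).
Sum = 13.182442; P₂ = 13.182442 / 103 = 0.1280.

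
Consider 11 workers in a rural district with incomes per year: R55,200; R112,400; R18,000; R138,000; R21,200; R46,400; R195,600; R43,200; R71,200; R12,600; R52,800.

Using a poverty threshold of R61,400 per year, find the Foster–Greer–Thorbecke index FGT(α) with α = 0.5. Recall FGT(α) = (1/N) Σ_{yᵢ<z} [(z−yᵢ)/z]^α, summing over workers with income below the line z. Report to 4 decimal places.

Incomes under z: R12,600, R18,000, R21,200, R43,200, R46,400, R52,800, R55,200 (q = 7 of N = 11).
Gap ratios (z−y)/z: (61400−12600)/61400 = 0.7948; (61400−18000)/61400 = 0.7068; (61400−21200)/61400 = 0.6547; (61400−43200)/61400 = 0.2964; (61400−46400)/61400 = 0.2443; (61400−52800)/61400 = 0.1401; (61400−55200)/61400 = 0.1010.
Raised to α = 0.5: 0.89151; 0.84074; 0.80915; 0.54444; 0.49427; 0.37425; 0.31777.
Sum = 4.272127; FGT(0.5) = 4.272127 / 11 = 0.3884.

0.3884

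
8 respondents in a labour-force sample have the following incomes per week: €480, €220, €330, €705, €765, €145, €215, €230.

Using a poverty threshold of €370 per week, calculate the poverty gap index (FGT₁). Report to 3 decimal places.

Below z: €145, €215, €220, €230, €330 (q = 5 of N = 8).
Gap ratios (z−y)/z: (370−145)/370 = 0.6081; (370−215)/370 = 0.4189; (370−220)/370 = 0.4054; (370−230)/370 = 0.3784; (370−330)/370 = 0.1081.
Σ = 1.918919. Dividing by the full population N = 8 gives P₁ = 0.240.

0.240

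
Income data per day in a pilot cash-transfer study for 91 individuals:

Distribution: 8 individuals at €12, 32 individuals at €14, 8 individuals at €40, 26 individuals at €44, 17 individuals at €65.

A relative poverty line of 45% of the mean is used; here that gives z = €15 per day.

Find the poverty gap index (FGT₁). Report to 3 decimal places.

Below z: 8×€12, 32×€14 (q = 40 of N = 91).
Normalized shortfalls: (15−12)/15 = 0.2000 (×8); (15−14)/15 = 0.0667 (×32).
Σ = 3.733333. Dividing by the full population N = 91 gives P₁ = 0.041.

0.041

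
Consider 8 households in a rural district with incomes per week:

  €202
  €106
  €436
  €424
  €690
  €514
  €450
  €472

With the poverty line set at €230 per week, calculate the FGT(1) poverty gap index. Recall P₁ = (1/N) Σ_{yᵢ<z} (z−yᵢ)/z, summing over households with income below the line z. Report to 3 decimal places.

0.083

Below the line: €106, €202 (q = 2 of N = 8).
Normalized shortfalls: (230−106)/230 = 0.5391; (230−202)/230 = 0.1217.
Sum of shortfalls = 0.660870; P₁ averages over all N: 0.660870 / 8 = 0.083.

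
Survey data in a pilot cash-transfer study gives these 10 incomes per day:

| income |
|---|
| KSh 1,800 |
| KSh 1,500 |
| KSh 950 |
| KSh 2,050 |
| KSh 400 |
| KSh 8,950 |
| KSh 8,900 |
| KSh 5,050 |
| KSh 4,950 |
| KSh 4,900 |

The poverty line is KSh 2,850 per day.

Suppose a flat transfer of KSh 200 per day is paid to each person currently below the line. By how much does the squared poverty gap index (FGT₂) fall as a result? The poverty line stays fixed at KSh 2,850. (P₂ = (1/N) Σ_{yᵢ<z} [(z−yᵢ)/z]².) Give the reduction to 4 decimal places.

0.0347

Before: below the line — KSh 400, KSh 950, KSh 1,500, KSh 1,800, KSh 2,050; squared poverty gap index (FGT₂) = 0.162235.
After the KSh 200 transfer: below the line — KSh 600, KSh 1,150, KSh 1,700, KSh 2,000, KSh 2,250; squared poverty gap index (FGT₂) = 0.127516.
Reduction = 0.162235 − 0.127516 = 0.0347.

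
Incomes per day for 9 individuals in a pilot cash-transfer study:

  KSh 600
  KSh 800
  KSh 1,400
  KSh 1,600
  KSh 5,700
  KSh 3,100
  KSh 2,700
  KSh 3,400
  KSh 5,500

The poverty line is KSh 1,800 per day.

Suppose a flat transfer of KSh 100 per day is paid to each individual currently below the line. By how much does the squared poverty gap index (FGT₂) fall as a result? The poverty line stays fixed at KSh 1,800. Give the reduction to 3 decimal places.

Before: below the line — KSh 600, KSh 800, KSh 1,400, KSh 1,600; squared poverty gap index (FGT₂) = 0.09053.
After the KSh 100 transfer: below the line — KSh 700, KSh 900, KSh 1,500, KSh 1,700; squared poverty gap index (FGT₂) = 0.07270.
Reduction = 0.09053 − 0.07270 = 0.018.

0.018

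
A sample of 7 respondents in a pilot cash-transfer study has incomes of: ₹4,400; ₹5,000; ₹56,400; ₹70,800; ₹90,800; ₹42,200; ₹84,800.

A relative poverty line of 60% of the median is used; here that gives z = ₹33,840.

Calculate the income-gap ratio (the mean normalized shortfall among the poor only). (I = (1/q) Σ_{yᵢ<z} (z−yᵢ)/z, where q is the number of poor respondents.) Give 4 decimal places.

0.8611

Below z: ₹4,400, ₹5,000 (q = 2 of N = 7).
Shortfall ratios (z−y)/z: 0.8700, 0.8522; sum = 1.722222.
I averages over the q = 2 poor units only: 1.722222 / 2 = 0.8611.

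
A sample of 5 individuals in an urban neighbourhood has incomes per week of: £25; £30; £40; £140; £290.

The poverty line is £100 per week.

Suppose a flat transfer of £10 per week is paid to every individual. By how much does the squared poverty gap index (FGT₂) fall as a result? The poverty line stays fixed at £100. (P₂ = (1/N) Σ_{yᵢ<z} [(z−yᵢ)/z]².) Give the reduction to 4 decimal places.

Before: below the line — £25, £30, £40; squared poverty gap index (FGT₂) = 0.282500.
After the £10 transfer: below the line — £35, £40, £50; squared poverty gap index (FGT₂) = 0.206500.
Reduction = 0.282500 − 0.206500 = 0.0760.

0.0760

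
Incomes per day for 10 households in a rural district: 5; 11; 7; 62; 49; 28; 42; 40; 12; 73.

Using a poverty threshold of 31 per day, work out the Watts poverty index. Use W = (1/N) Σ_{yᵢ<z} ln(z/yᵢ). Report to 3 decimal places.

0.540

Below the line: 5, 7, 11, 12, 28 (q = 5 of N = 10).
Log gaps: ln(31/5) = 1.8245; ln(31/7) = 1.4881; ln(31/11) = 1.0361; ln(31/12) = 0.9491; ln(31/28) = 0.1018.
W = 5.399582 / 10 = 0.540.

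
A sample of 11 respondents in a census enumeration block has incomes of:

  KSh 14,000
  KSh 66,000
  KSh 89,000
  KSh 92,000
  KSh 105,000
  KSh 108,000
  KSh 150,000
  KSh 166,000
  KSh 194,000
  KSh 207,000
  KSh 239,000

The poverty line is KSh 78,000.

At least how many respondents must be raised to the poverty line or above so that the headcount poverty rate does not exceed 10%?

1

2 of the 11 respondents are poor, so H = 2/11 = 0.182.
A headcount ratio of at most 10% allows at most ⌊0.10 × 11⌋ = 1 poor respondents.
So at least 2 − 1 = 1 must be lifted.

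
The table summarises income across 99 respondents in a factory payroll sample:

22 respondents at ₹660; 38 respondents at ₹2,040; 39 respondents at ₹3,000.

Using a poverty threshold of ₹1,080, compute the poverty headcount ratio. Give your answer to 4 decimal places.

22 of the 99 respondents have income below ₹1,080.
H = 22/99 = 0.2222.

0.2222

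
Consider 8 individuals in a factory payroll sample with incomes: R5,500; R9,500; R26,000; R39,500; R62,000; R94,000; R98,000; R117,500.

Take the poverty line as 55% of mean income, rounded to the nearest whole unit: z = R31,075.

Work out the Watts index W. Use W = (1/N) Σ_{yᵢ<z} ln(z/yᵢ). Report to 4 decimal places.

0.3869

Below the line: R5,500, R9,500, R26,000 (q = 3 of N = 8).
ln(z/y) terms: ln(31075/5500) = 1.7317; ln(31075/9500) = 1.1851; ln(31075/26000) = 0.1783.
W = 3.095074 / 8 = 0.3869.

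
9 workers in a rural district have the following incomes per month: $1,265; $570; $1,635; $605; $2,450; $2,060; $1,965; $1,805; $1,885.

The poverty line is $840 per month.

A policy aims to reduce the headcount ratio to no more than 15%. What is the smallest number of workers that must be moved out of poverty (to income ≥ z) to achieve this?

Currently q = 2 of N = 9 are below the line (H = 0.222).
A headcount ratio of at most 15% allows at most ⌊0.15 × 9⌋ = 1 poor workers.
So at least 2 − 1 = 1 must be lifted.

1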